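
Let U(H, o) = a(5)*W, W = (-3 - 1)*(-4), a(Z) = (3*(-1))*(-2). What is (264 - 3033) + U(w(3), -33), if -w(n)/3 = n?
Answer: -2673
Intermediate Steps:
w(n) = -3*n
a(Z) = 6 (a(Z) = -3*(-2) = 6)
W = 16 (W = -4*(-4) = 16)
U(H, o) = 96 (U(H, o) = 6*16 = 96)
(264 - 3033) + U(w(3), -33) = (264 - 3033) + 96 = -2769 + 96 = -2673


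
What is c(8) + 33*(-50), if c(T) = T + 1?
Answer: -1641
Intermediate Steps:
c(T) = 1 + T
c(8) + 33*(-50) = (1 + 8) + 33*(-50) = 9 - 1650 = -1641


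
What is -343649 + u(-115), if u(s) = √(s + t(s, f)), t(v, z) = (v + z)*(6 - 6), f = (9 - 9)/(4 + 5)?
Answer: -343649 + I*√115 ≈ -3.4365e+5 + 10.724*I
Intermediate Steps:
f = 0 (f = 0/9 = 0*(⅑) = 0)
t(v, z) = 0 (t(v, z) = (v + z)*0 = 0)
u(s) = √s (u(s) = √(s + 0) = √s)
-343649 + u(-115) = -343649 + √(-115) = -343649 + I*√115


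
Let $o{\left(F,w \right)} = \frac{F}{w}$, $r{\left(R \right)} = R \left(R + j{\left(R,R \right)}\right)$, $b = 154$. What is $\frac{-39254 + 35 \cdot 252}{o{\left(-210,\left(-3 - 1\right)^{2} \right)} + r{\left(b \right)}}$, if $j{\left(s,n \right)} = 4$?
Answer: $- \frac{243472}{194551} \approx -1.2515$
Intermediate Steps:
$r{\left(R \right)} = R \left(4 + R\right)$ ($r{\left(R \right)} = R \left(R + 4\right) = R \left(4 + R\right)$)
$\frac{-39254 + 35 \cdot 252}{o{\left(-210,\left(-3 - 1\right)^{2} \right)} + r{\left(b \right)}} = \frac{-39254 + 35 \cdot 252}{- \frac{210}{\left(-3 - 1\right)^{2}} + 154 \left(4 + 154\right)} = \frac{-39254 + 8820}{- \frac{210}{\left(-4\right)^{2}} + 154 \cdot 158} = - \frac{30434}{- \frac{210}{16} + 24332} = - \frac{30434}{\left(-210\right) \frac{1}{16} + 24332} = - \frac{30434}{- \frac{105}{8} + 24332} = - \frac{30434}{\frac{194551}{8}} = \left(-30434\right) \frac{8}{194551} = - \frac{243472}{194551}$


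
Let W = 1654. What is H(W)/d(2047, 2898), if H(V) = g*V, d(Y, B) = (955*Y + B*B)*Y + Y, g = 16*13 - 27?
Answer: 149687/10596592315 ≈ 1.4126e-5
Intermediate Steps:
g = 181 (g = 208 - 27 = 181)
d(Y, B) = Y + Y*(B² + 955*Y) (d(Y, B) = (955*Y + B²)*Y + Y = (B² + 955*Y)*Y + Y = Y*(B² + 955*Y) + Y = Y + Y*(B² + 955*Y))
H(V) = 181*V
H(W)/d(2047, 2898) = (181*1654)/((2047*(1 + 2898² + 955*2047))) = 299374/((2047*(1 + 8398404 + 1954885))) = 299374/((2047*10353290)) = 299374/21193184630 = 299374*(1/21193184630) = 149687/10596592315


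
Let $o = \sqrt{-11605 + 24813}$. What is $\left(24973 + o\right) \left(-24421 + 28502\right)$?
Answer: $101914813 + 8162 \sqrt{3302} \approx 1.0238 \cdot 10^{8}$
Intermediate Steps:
$o = 2 \sqrt{3302}$ ($o = \sqrt{13208} = 2 \sqrt{3302} \approx 114.93$)
$\left(24973 + o\right) \left(-24421 + 28502\right) = \left(24973 + 2 \sqrt{3302}\right) \left(-24421 + 28502\right) = \left(24973 + 2 \sqrt{3302}\right) 4081 = 101914813 + 8162 \sqrt{3302}$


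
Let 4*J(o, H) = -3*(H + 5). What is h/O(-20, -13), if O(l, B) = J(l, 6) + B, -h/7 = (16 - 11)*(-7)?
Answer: -196/17 ≈ -11.529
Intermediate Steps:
J(o, H) = -15/4 - 3*H/4 (J(o, H) = (-3*(H + 5))/4 = (-3*(5 + H))/4 = (-15 - 3*H)/4 = -15/4 - 3*H/4)
h = 245 (h = -7*(16 - 11)*(-7) = -35*(-7) = -7*(-35) = 245)
O(l, B) = -33/4 + B (O(l, B) = (-15/4 - 3/4*6) + B = (-15/4 - 9/2) + B = -33/4 + B)
h/O(-20, -13) = 245/(-33/4 - 13) = 245/(-85/4) = 245*(-4/85) = -196/17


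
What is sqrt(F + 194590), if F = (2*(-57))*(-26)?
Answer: sqrt(197554) ≈ 444.47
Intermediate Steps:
F = 2964 (F = -114*(-26) = 2964)
sqrt(F + 194590) = sqrt(2964 + 194590) = sqrt(197554)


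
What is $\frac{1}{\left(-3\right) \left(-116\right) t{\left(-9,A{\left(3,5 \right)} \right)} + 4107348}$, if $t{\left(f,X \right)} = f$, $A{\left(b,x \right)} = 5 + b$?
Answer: $\frac{1}{4104216} \approx 2.4365 \cdot 10^{-7}$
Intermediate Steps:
$\frac{1}{\left(-3\right) \left(-116\right) t{\left(-9,A{\left(3,5 \right)} \right)} + 4107348} = \frac{1}{\left(-3\right) \left(-116\right) \left(-9\right) + 4107348} = \frac{1}{348 \left(-9\right) + 4107348} = \frac{1}{-3132 + 4107348} = \frac{1}{4104216}$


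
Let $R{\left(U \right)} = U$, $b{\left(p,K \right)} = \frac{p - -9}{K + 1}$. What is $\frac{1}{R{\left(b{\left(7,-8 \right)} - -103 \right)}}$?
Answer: $\frac{7}{705} \approx 0.0099291$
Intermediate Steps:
$b{\left(p,K \right)} = \frac{9 + p}{1 + K}$ ($b{\left(p,K \right)} = \frac{p + 9}{1 + K} = \frac{9 + p}{1 + K}$)
$\frac{1}{R{\left(b{\left(7,-8 \right)} - -103 \right)}} = \frac{1}{\frac{9 + 7}{1 - 8} - -103} = \frac{1}{\frac{1}{-7} \cdot 16 + 103} = \frac{1}{\left(- \frac{1}{7}\right) 16 + 103} = \frac{1}{- \frac{16}{7} + 103} = \frac{1}{\frac{705}{7}} = \frac{7}{705}$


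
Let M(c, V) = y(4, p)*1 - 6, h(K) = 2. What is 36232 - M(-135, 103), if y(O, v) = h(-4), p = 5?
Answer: 36236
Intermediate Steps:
y(O, v) = 2
M(c, V) = -4 (M(c, V) = 2*1 - 6 = 2 - 6 = -4)
36232 - M(-135, 103) = 36232 - 1*(-4) = 36232 + 4 = 36236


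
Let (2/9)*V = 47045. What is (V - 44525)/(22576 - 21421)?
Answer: 9553/66 ≈ 144.74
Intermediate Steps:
V = 423405/2 (V = (9/2)*47045 = 423405/2 ≈ 2.1170e+5)
(V - 44525)/(22576 - 21421) = (423405/2 - 44525)/(22576 - 21421) = (334355/2)/1155 = (334355/2)*(1/1155) = 9553/66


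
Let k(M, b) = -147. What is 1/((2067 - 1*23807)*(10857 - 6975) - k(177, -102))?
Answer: -1/84394533 ≈ -1.1849e-8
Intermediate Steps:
1/((2067 - 1*23807)*(10857 - 6975) - k(177, -102)) = 1/((2067 - 1*23807)*(10857 - 6975) - 1*(-147)) = 1/((2067 - 23807)*3882 + 147) = 1/(-21740*3882 + 147) = 1/(-84394680 + 147) = 1/(-84394533) = -1/84394533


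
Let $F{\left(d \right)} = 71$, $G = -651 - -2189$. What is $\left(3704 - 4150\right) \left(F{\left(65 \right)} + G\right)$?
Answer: $-717614$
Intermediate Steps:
$G = 1538$ ($G = -651 + 2189 = 1538$)
$\left(3704 - 4150\right) \left(F{\left(65 \right)} + G\right) = \left(3704 - 4150\right) \left(71 + 1538\right) = \left(-446\right) 1609 = -717614$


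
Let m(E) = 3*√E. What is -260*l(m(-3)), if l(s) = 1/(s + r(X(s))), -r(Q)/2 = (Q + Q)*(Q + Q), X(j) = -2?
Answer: 8320/1051 + 780*I*√3/1051 ≈ 7.9163 + 1.2854*I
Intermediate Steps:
r(Q) = -8*Q² (r(Q) = -2*(Q + Q)*(Q + Q) = -2*2*Q*2*Q = -8*Q²)
l(s) = 1/(-32 + s) (l(s) = 1/(s - 8*(-2)²) = 1/(s - 8*4) = 1/(s - 32) = 1/(-32 + s))
-260*l(m(-3)) = -260/(-32 + 3*√(-3)) = -260/(-32 + 3*(I*√3)) = -260/(-32 + 3*I*√3)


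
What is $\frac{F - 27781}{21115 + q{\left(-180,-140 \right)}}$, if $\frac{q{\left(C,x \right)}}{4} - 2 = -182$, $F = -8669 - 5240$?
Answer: $- \frac{8338}{4079} \approx -2.0441$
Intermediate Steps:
$F = -13909$ ($F = -8669 - 5240 = -13909$)
$q{\left(C,x \right)} = -720$ ($q{\left(C,x \right)} = 8 + 4 \left(-182\right) = 8 - 728 = -720$)
$\frac{F - 27781}{21115 + q{\left(-180,-140 \right)}} = \frac{-13909 - 27781}{21115 - 720} = - \frac{41690}{20395} = \left(-41690\right) \frac{1}{20395} = - \frac{8338}{4079}$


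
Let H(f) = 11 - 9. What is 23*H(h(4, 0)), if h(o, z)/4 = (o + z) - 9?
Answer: 46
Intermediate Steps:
h(o, z) = -36 + 4*o + 4*z (h(o, z) = 4*((o + z) - 9) = 4*(-9 + o + z) = -36 + 4*o + 4*z)
H(f) = 2
23*H(h(4, 0)) = 23*2 = 46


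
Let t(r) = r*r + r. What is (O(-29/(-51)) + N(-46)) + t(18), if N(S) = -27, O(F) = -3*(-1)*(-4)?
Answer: 303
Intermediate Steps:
O(F) = -12 (O(F) = 3*(-4) = -12)
t(r) = r + r**2 (t(r) = r**2 + r = r + r**2)
(O(-29/(-51)) + N(-46)) + t(18) = (-12 - 27) + 18*(1 + 18) = -39 + 18*19 = -39 + 342 = 303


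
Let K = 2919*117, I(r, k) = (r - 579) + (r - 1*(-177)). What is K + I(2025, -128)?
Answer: 345171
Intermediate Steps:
I(r, k) = -402 + 2*r (I(r, k) = (-579 + r) + (r + 177) = (-579 + r) + (177 + r) = -402 + 2*r)
K = 341523
K + I(2025, -128) = 341523 + (-402 + 2*2025) = 341523 + (-402 + 4050) = 341523 + 3648 = 345171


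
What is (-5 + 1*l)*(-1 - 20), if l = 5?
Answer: 0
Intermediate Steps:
(-5 + 1*l)*(-1 - 20) = (-5 + 1*5)*(-1 - 20) = (-5 + 5)*(-21) = 0*(-21) = 0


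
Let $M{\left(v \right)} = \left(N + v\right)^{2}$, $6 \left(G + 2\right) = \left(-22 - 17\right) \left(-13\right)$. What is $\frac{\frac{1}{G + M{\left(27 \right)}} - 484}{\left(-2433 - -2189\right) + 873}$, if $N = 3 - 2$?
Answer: $- \frac{838770}{1090057} \approx -0.76947$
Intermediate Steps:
$N = 1$
$G = \frac{165}{2}$ ($G = -2 + \frac{\left(-22 - 17\right) \left(-13\right)}{6} = -2 + \frac{\left(-39\right) \left(-13\right)}{6} = -2 + \frac{1}{6} \cdot 507 = -2 + \frac{169}{2} = \frac{165}{2} \approx 82.5$)
$M{\left(v \right)} = \left(1 + v\right)^{2}$
$\frac{\frac{1}{G + M{\left(27 \right)}} - 484}{\left(-2433 - -2189\right) + 873} = \frac{\frac{1}{\frac{165}{2} + \left(1 + 27\right)^{2}} - 484}{\left(-2433 - -2189\right) + 873} = \frac{\frac{1}{\frac{165}{2} + 28^{2}} - 484}{\left(-2433 + 2189\right) + 873} = \frac{\frac{1}{\frac{165}{2} + 784} - 484}{-244 + 873} = \frac{\frac{1}{\frac{1733}{2}} - 484}{629} = \left(\frac{2}{1733} - 484\right) \frac{1}{629} = \left(- \frac{838770}{1733}\right) \frac{1}{629} = - \frac{838770}{1090057}$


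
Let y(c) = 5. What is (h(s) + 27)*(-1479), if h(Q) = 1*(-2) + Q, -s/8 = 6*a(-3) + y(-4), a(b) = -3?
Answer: -190791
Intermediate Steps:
s = 104 (s = -8*(6*(-3) + 5) = -8*(-18 + 5) = -8*(-13) = 104)
h(Q) = -2 + Q
(h(s) + 27)*(-1479) = ((-2 + 104) + 27)*(-1479) = (102 + 27)*(-1479) = 129*(-1479) = -190791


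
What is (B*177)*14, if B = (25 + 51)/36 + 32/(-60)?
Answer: 58646/15 ≈ 3909.7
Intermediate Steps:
B = 71/45 (B = 76*(1/36) + 32*(-1/60) = 19/9 - 8/15 = 71/45 ≈ 1.5778)
(B*177)*14 = ((71/45)*177)*14 = (4189/15)*14 = 58646/15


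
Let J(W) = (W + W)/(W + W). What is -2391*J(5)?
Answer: -2391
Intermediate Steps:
J(W) = 1 (J(W) = (2*W)/((2*W)) = (2*W)*(1/(2*W)) = 1)
-2391*J(5) = -2391*1 = -2391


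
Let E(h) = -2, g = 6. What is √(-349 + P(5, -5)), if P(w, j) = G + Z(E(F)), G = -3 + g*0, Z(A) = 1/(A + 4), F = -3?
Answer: I*√1406/2 ≈ 18.748*I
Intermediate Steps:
Z(A) = 1/(4 + A)
G = -3 (G = -3 + 6*0 = -3 + 0 = -3)
P(w, j) = -5/2 (P(w, j) = -3 + 1/(4 - 2) = -3 + 1/2 = -3 + ½ = -5/2)
√(-349 + P(5, -5)) = √(-349 - 5/2) = √(-703/2) = I*√1406/2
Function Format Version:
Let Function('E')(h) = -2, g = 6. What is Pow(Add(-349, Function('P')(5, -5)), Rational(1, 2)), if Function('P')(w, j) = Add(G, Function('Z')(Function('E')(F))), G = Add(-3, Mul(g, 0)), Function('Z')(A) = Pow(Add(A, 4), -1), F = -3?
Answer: Mul(Rational(1, 2), I, Pow(1406, Rational(1, 2))) ≈ Mul(18.748, I)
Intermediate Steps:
Function('Z')(A) = Pow(Add(4, A), -1)
G = -3 (G = Add(-3, Mul(6, 0)) = Add(-3, 0) = -3)
Function('P')(w, j) = Rational(-5, 2) (Function('P')(w, j) = Add(-3, Pow(Add(4, -2), -1)) = Add(-3, Pow(2, -1)) = Add(-3, Rational(1, 2)) = Rational(-5, 2))
Pow(Add(-349, Function('P')(5, -5)), Rational(1, 2)) = Pow(Add(-349, Rational(-5, 2)), Rational(1, 2)) = Pow(Rational(-703, 2), Rational(1, 2)) = Mul(Rational(1, 2), I, Pow(1406, Rational(1, 2)))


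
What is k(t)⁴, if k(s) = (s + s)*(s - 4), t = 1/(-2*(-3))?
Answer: 279841/104976 ≈ 2.6658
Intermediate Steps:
t = ⅙ (t = 1/6 = 1*(⅙) = ⅙ ≈ 0.16667)
k(s) = 2*s*(-4 + s) (k(s) = (2*s)*(-4 + s) = 2*s*(-4 + s))
k(t)⁴ = (2*(⅙)*(-4 + ⅙))⁴ = (2*(⅙)*(-23/6))⁴ = (-23/18)⁴ = 279841/104976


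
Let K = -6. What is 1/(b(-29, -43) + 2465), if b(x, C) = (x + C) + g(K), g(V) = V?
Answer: 1/2387 ≈ 0.00041894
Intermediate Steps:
b(x, C) = -6 + C + x (b(x, C) = (x + C) - 6 = (C + x) - 6 = -6 + C + x)
1/(b(-29, -43) + 2465) = 1/((-6 - 43 - 29) + 2465) = 1/(-78 + 2465) = 1/2387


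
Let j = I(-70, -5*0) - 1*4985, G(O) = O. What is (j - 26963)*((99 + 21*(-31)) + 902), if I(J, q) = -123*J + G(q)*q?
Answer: -8168300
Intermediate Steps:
I(J, q) = q**2 - 123*J (I(J, q) = -123*J + q*q = -123*J + q**2 = q**2 - 123*J)
j = 3625 (j = ((-5*0)**2 - 123*(-70)) - 1*4985 = (0**2 + 8610) - 4985 = (0 + 8610) - 4985 = 8610 - 4985 = 3625)
(j - 26963)*((99 + 21*(-31)) + 902) = (3625 - 26963)*((99 + 21*(-31)) + 902) = -23338*((99 - 651) + 902) = -23338*(-552 + 902) = -23338*350 = -8168300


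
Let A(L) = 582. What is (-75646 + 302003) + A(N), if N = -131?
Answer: 226939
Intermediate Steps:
(-75646 + 302003) + A(N) = (-75646 + 302003) + 582 = 226357 + 582 = 226939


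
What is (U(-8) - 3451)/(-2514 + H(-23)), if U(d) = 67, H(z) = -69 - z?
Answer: 423/320 ≈ 1.3219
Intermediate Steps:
(U(-8) - 3451)/(-2514 + H(-23)) = (67 - 3451)/(-2514 + (-69 - 1*(-23))) = -3384/(-2514 + (-69 + 23)) = -3384/(-2514 - 46) = -3384/(-2560) = -3384*(-1/2560) = 423/320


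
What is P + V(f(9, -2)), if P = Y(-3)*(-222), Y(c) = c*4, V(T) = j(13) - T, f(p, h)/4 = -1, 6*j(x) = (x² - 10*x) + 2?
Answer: 16049/6 ≈ 2674.8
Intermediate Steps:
j(x) = ⅓ - 5*x/3 + x²/6 (j(x) = ((x² - 10*x) + 2)/6 = (2 + x² - 10*x)/6 = ⅓ - 5*x/3 + x²/6)
f(p, h) = -4 (f(p, h) = 4*(-1) = -4)
V(T) = 41/6 - T (V(T) = (⅓ - 5/3*13 + (⅙)*13²) - T = (⅓ - 65/3 + (⅙)*169) - T = (⅓ - 65/3 + 169/6) - T = 41/6 - T)
Y(c) = 4*c
P = 2664 (P = (4*(-3))*(-222) = -12*(-222) = 2664)
P + V(f(9, -2)) = 2664 + (41/6 - 1*(-4)) = 2664 + (41/6 + 4) = 2664 + 65/6 = 16049/6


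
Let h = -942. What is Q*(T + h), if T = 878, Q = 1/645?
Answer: -64/645 ≈ -0.099225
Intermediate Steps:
Q = 1/645 ≈ 0.0015504
Q*(T + h) = (878 - 942)/645 = (1/645)*(-64) = -64/645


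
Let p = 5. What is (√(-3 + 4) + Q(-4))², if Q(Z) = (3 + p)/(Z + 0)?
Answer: 1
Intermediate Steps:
Q(Z) = 8/Z (Q(Z) = (3 + 5)/(Z + 0) = 8/Z)
(√(-3 + 4) + Q(-4))² = (√(-3 + 4) + 8/(-4))² = (√1 + 8*(-¼))² = (1 - 2)² = (-1)² = 1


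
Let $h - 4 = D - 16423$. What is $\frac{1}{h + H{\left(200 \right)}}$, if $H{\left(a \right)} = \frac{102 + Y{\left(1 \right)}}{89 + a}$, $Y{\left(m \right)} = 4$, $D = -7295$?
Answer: $- \frac{289}{6853240} \approx -4.217 \cdot 10^{-5}$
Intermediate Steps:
$H{\left(a \right)} = \frac{106}{89 + a}$ ($H{\left(a \right)} = \frac{102 + 4}{89 + a} = \frac{106}{89 + a}$)
$h = -23714$ ($h = 4 - 23718 = -23714$)
$\frac{1}{h + H{\left(200 \right)}} = \frac{1}{-23714 + \frac{106}{89 + 200}} = \frac{1}{-23714 + \frac{106}{289}} = \frac{1}{- \frac{6853240}{289}} = - \frac{289}{6853240}$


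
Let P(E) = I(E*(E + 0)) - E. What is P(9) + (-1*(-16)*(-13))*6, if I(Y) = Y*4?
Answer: -933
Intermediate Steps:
I(Y) = 4*Y
P(E) = -E + 4*E² (P(E) = 4*(E*(E + 0)) - E = 4*(E*E) - E = 4*E² - E = -E + 4*E²)
P(9) + (-1*(-16)*(-13))*6 = 9*(-1 + 4*9) + (-1*(-16)*(-13))*6 = 9*(-1 + 36) + (16*(-13))*6 = 9*35 - 208*6 = 315 - 1248 = -933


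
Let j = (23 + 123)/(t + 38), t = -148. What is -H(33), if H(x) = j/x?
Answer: 73/1815 ≈ 0.040220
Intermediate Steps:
j = -73/55 (j = (23 + 123)/(-148 + 38) = 146/(-110) = 146*(-1/110) = -73/55 ≈ -1.3273)
H(x) = -73/(55*x)
-H(33) = -(-73)/(55*33) = -1*(-73/1815) = 73/1815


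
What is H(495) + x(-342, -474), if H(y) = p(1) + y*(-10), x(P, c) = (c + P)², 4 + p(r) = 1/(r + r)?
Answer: 1321805/2 ≈ 6.6090e+5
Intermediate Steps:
p(r) = -4 + 1/(2*r) (p(r) = -4 + 1/(r + r) = -4 + 1/(2*r))
x(P, c) = (P + c)²
H(y) = -7/2 - 10*y (H(y) = (-4 + (½)/1) + y*(-10) = (-4 + (½)*1) - 10*y = (-4 + ½) - 10*y = -7/2 - 10*y)
H(495) + x(-342, -474) = (-7/2 - 10*495) + (-342 - 474)² = (-7/2 - 4950) + (-816)² = -9907/2 + 665856 = 1321805/2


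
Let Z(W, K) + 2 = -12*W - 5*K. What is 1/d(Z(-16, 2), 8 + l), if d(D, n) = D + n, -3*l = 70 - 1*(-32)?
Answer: 1/154 ≈ 0.0064935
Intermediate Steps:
Z(W, K) = -2 - 12*W - 5*K (Z(W, K) = -2 + (-12*W - 5*K) = -2 - 12*W - 5*K)
l = -34 (l = -(70 - 1*(-32))/3 = -(70 + 32)/3 = -⅓*102 = -34)
1/d(Z(-16, 2), 8 + l) = 1/((-2 - 12*(-16) - 5*2) + (8 - 34)) = 1/((-2 + 192 - 10) - 26) = 1/(180 - 26) = 1/154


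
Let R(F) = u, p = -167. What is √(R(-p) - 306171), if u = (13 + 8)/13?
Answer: I*√51742626/13 ≈ 553.33*I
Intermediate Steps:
u = 21/13 (u = (1/13)*21 = 21/13 ≈ 1.6154)
R(F) = 21/13
√(R(-p) - 306171) = √(21/13 - 306171) = √(-3980202/13) = I*√51742626/13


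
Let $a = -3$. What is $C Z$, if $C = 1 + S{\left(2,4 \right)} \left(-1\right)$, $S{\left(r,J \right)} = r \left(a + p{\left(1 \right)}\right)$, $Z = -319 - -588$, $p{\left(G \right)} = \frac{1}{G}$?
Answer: $1345$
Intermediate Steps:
$Z = 269$ ($Z = -319 + 588 = 269$)
$S{\left(r,J \right)} = - 2 r$ ($S{\left(r,J \right)} = r \left(-3 + 1^{-1}\right) = r \left(-3 + 1\right) = r \left(-2\right) = - 2 r$)
$C = 5$ ($C = 1 + \left(-2\right) 2 \left(-1\right) = 1 - -4 = 1 + 4 = 5$)
$C Z = 5 \cdot 269 = 1345$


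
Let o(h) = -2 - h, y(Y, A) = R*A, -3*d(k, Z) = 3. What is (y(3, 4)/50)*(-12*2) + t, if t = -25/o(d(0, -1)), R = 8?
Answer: 241/25 ≈ 9.6400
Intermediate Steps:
d(k, Z) = -1 (d(k, Z) = -1/3*3 = -1)
y(Y, A) = 8*A
t = 25 (t = -25/(-2 - 1*(-1)) = -25/(-2 + 1) = -25/(-1) = -25*(-1) = 25)
(y(3, 4)/50)*(-12*2) + t = ((8*4)/50)*(-12*2) + 25 = (32*(1/50))*(-24) + 25 = (16/25)*(-24) + 25 = -384/25 + 25 = 241/25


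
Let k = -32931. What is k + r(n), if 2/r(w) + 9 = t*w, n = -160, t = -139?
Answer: -732089059/22231 ≈ -32931.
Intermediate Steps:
r(w) = 2/(-9 - 139*w)
k + r(n) = -32931 - 2/(9 + 139*(-160)) = -32931 - 2/(9 - 22240) = -32931 - 2/(-22231) = -32931 - 2*(-1/22231) = -32931 + 2/22231 = -732089059/22231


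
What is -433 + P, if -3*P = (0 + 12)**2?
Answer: -481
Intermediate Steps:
P = -48 (P = -(0 + 12)**2/3 = -1/3*12**2 = -1/3*144 = -48)
-433 + P = -433 - 48 = -481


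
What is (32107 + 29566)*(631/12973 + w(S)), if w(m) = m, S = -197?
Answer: -157577598650/12973 ≈ -1.2147e+7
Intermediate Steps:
(32107 + 29566)*(631/12973 + w(S)) = (32107 + 29566)*(631/12973 - 197) = 61673*(631*(1/12973) - 197) = 61673*(631/12973 - 197) = 61673*(-2555050/12973) = -157577598650/12973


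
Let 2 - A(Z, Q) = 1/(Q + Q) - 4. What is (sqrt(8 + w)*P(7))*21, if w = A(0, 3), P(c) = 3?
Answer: 21*sqrt(498)/2 ≈ 234.32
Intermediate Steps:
A(Z, Q) = 6 - 1/(2*Q) (A(Z, Q) = 2 - (1/(Q + Q) - 4) = 2 - (1/(2*Q) - 4) = 2 - (-4 + 1/(2*Q)) = 2 + (4 - 1/(2*Q)) = 6 - 1/(2*Q))
w = 35/6 (w = 6 - 1/2/3 = 6 - 1/2*1/3 = 6 - 1/6 = 35/6 ≈ 5.8333)
(sqrt(8 + w)*P(7))*21 = (sqrt(8 + 35/6)*3)*21 = (sqrt(83/6)*3)*21 = ((sqrt(498)/6)*3)*21 = (sqrt(498)/2)*21 = 21*sqrt(498)/2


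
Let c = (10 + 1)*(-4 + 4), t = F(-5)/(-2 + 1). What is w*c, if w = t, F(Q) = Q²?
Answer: 0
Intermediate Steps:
t = -25 (t = (-5)²/(-2 + 1) = 25/(-1) = 25*(-1) = -25)
c = 0 (c = 11*0 = 0)
w = -25
w*c = -25*0 = 0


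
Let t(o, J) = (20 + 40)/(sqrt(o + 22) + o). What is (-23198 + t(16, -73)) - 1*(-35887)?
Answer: 1383581/109 - 30*sqrt(38)/109 ≈ 12692.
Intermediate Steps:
t(o, J) = 60/(o + sqrt(22 + o)) (t(o, J) = 60/(sqrt(22 + o) + o) = 60/(o + sqrt(22 + o)))
(-23198 + t(16, -73)) - 1*(-35887) = (-23198 + 60/(16 + sqrt(22 + 16))) - 1*(-35887) = (-23198 + 60/(16 + sqrt(38))) + 35887 = 12689 + 60/(16 + sqrt(38))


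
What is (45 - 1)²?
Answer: 1936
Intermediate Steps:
(45 - 1)² = 44² = 1936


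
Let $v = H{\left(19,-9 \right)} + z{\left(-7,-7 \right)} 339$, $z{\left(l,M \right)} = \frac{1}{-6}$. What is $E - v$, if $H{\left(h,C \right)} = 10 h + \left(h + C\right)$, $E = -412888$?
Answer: $- \frac{826063}{2} \approx -4.1303 \cdot 10^{5}$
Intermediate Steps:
$z{\left(l,M \right)} = - \frac{1}{6}$
$H{\left(h,C \right)} = C + 11 h$ ($H{\left(h,C \right)} = 10 h + \left(C + h\right) = C + 11 h$)
$v = \frac{287}{2}$ ($v = \left(-9 + 11 \cdot 19\right) - \frac{113}{2} = \left(-9 + 209\right) - \frac{113}{2} = 200 - \frac{113}{2} = \frac{287}{2} \approx 143.5$)
$E - v = -412888 - \frac{287}{2} = - \frac{826063}{2}$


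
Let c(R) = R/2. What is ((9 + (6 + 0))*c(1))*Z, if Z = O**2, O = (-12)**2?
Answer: 155520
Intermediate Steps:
O = 144
c(R) = R/2 (c(R) = R*(1/2) = R/2)
Z = 20736 (Z = 144**2 = 20736)
((9 + (6 + 0))*c(1))*Z = ((9 + (6 + 0))*((1/2)*1))*20736 = ((9 + 6)*(1/2))*20736 = (15*(1/2))*20736 = (15/2)*20736 = 155520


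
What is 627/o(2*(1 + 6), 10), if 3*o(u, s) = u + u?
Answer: 1881/28 ≈ 67.179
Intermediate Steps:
o(u, s) = 2*u/3 (o(u, s) = (u + u)/3 = (2*u)/3 = 2*u/3)
627/o(2*(1 + 6), 10) = 627/((2*(2*(1 + 6))/3)) = 627/((2*(2*7)/3)) = 627/(((⅔)*14)) = 627/(28/3) = 627*(3/28) = 1881/28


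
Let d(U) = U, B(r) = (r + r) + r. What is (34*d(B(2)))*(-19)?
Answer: -3876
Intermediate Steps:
B(r) = 3*r (B(r) = 2*r + r = 3*r)
(34*d(B(2)))*(-19) = (34*(3*2))*(-19) = (34*6)*(-19) = 204*(-19) = -3876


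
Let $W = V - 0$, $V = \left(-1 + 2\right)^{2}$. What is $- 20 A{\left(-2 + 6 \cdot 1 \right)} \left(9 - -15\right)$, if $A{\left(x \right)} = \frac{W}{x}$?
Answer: $-120$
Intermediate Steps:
$V = 1$ ($V = 1^{2} = 1$)
$W = 1$ ($W = 1 - 0 = 1 + 0 = 1$)
$A{\left(x \right)} = \frac{1}{x}$ ($A{\left(x \right)} = 1 \frac{1}{x} = \frac{1}{x}$)
$- 20 A{\left(-2 + 6 \cdot 1 \right)} \left(9 - -15\right) = - \frac{20}{-2 + 6 \cdot 1} \left(9 - -15\right) = - \frac{20}{-2 + 6} \left(9 + 15\right) = - \frac{20}{4} \cdot 24 = \left(-20\right) \frac{1}{4} \cdot 24 = \left(-5\right) 24 = -120$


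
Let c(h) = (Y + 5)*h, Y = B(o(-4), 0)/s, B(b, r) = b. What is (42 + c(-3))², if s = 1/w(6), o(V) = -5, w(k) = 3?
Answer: 5184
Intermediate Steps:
s = ⅓ (s = 1/3 = ⅓ ≈ 0.33333)
Y = -15 (Y = -5/⅓ = -5*3 = -15)
c(h) = -10*h (c(h) = (-15 + 5)*h = -10*h)
(42 + c(-3))² = (42 - 10*(-3))² = (42 + 30)² = 72² = 5184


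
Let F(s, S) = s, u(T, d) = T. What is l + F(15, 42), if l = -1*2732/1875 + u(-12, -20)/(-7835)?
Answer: 39795331/2938125 ≈ 13.544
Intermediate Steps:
l = -4276544/2938125 (l = -1*2732/1875 - 12/(-7835) = -2732*1/1875 - 12*(-1/7835) = -2732/1875 + 12/7835 = -4276544/2938125 ≈ -1.4555)
l + F(15, 42) = -4276544/2938125 + 15 = 39795331/2938125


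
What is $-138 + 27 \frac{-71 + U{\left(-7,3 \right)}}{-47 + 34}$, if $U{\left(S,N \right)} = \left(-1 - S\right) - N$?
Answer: $\frac{42}{13} \approx 3.2308$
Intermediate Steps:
$U{\left(S,N \right)} = -1 - N - S$
$-138 + 27 \frac{-71 + U{\left(-7,3 \right)}}{-47 + 34} = -138 + 27 \frac{-71 - -3}{-47 + 34} = -138 + 27 \frac{-71 - -3}{-13} = -138 + 27 \left(-71 + 3\right) \left(- \frac{1}{13}\right) = -138 + 27 \left(\left(-68\right) \left(- \frac{1}{13}\right)\right) = -138 + 27 \cdot \frac{68}{13} = -138 + \frac{1836}{13} = \frac{42}{13}$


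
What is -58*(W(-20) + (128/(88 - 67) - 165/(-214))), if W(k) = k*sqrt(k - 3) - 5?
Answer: -243223/2247 + 1160*I*sqrt(23) ≈ -108.24 + 5563.2*I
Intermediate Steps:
W(k) = -5 + k*sqrt(-3 + k) (W(k) = k*sqrt(-3 + k) - 5 = -5 + k*sqrt(-3 + k))
-58*(W(-20) + (128/(88 - 67) - 165/(-214))) = -58*((-5 - 20*sqrt(-3 - 20)) + (128/(88 - 67) - 165/(-214))) = -58*((-5 - 20*I*sqrt(23)) + (128/21 - 165*(-1/214))) = -58*((-5 - 20*I*sqrt(23)) + (128*(1/21) + 165/214)) = -58*((-5 - 20*I*sqrt(23)) + (128/21 + 165/214)) = -58*((-5 - 20*I*sqrt(23)) + 30857/4494) = -58*(8387/4494 - 20*I*sqrt(23)) = -243223/2247 + 1160*I*sqrt(23)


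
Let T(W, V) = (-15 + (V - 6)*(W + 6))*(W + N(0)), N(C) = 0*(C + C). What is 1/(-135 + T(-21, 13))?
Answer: 1/2385 ≈ 0.00041929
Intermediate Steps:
N(C) = 0 (N(C) = 0*(2*C) = 0)
T(W, V) = W*(-15 + (-6 + V)*(6 + W)) (T(W, V) = (-15 + (V - 6)*(W + 6))*(W + 0) = (-15 + (-6 + V)*(6 + W))*W = W*(-15 + (-6 + V)*(6 + W)))
1/(-135 + T(-21, 13)) = 1/(-135 - 21*(-51 - 6*(-21) + 6*13 + 13*(-21))) = 1/(-135 - 21*(-51 + 126 + 78 - 273)) = 1/(-135 - 21*(-120)) = 1/(-135 + 2520) = 1/2385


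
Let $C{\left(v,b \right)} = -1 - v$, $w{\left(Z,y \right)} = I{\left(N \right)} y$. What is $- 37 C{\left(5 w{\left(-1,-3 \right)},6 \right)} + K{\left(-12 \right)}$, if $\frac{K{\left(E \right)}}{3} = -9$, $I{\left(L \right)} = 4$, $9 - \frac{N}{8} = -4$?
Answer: $-2210$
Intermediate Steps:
$N = 104$ ($N = 72 - -32 = 72 + 32 = 104$)
$w{\left(Z,y \right)} = 4 y$
$K{\left(E \right)} = -27$ ($K{\left(E \right)} = 3 \left(-9\right) = -27$)
$- 37 C{\left(5 w{\left(-1,-3 \right)},6 \right)} + K{\left(-12 \right)} = - 37 \left(-1 - 5 \cdot 4 \left(-3\right)\right) - 27 = - 37 \left(-1 - 5 \left(-12\right)\right) - 27 = - 37 \left(-1 - -60\right) - 27 = - 37 \left(-1 + 60\right) - 27 = \left(-37\right) 59 - 27 = -2183 - 27 = -2210$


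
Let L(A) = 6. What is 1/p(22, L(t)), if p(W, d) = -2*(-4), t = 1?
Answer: ⅛ ≈ 0.12500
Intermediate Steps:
p(W, d) = 8
1/p(22, L(t)) = 1/8 = ⅛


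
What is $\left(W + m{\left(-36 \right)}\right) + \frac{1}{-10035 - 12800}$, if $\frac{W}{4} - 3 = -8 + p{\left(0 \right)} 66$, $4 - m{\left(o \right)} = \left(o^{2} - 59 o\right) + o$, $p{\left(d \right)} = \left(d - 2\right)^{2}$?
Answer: $- \frac{53525241}{22835} \approx -2344.0$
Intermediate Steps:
$p{\left(d \right)} = \left(-2 + d\right)^{2}$
$m{\left(o \right)} = 4 - o^{2} + 58 o$ ($m{\left(o \right)} = 4 - \left(\left(o^{2} - 59 o\right) + o\right) = 4 - \left(o^{2} - 58 o\right) = 4 - o^{2} + 58 o$)
$W = 1036$ ($W = 12 + 4 \left(-8 + \left(-2 + 0\right)^{2} \cdot 66\right) = 12 + 4 \left(-8 + \left(-2\right)^{2} \cdot 66\right) = 12 + 4 \left(-8 + 4 \cdot 66\right) = 12 + 4 \left(-8 + 264\right) = 12 + 4 \cdot 256 = 12 + 1024 = 1036$)
$\left(W + m{\left(-36 \right)}\right) + \frac{1}{-10035 - 12800} = \left(1036 + \left(4 - \left(-36\right)^{2} + 58 \left(-36\right)\right)\right) + \frac{1}{-10035 - 12800} = \left(1036 - 3380\right) + \frac{1}{-10035 - 12800} = \left(1036 - 3380\right) + \frac{1}{-22835} = \left(1036 - 3380\right) - \frac{1}{22835} = -2344 - \frac{1}{22835} = - \frac{53525241}{22835}$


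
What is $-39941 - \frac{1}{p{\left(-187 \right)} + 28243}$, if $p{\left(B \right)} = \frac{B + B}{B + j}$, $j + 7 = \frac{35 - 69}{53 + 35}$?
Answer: $- \frac{9648900257288}{241578835} \approx -39941.0$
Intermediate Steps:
$j = - \frac{325}{44}$ ($j = -7 + \frac{35 - 69}{53 + 35} = -7 - \frac{34}{88} = -7 - \frac{17}{44} = - \frac{325}{44} \approx -7.3864$)
$p{\left(B \right)} = \frac{2 B}{- \frac{325}{44} + B}$ ($p{\left(B \right)} = \frac{B + B}{B - \frac{325}{44}} = \frac{2 B}{- \frac{325}{44} + B}$)
$-39941 - \frac{1}{p{\left(-187 \right)} + 28243} = -39941 - \frac{1}{88 \left(-187\right) \frac{1}{-325 + 44 \left(-187\right)} + 28243} = -39941 - \frac{1}{88 \left(-187\right) \frac{1}{-325 - 8228} + 28243} = -39941 - \frac{1}{88 \left(-187\right) \frac{1}{-8553} + 28243} = -39941 - \frac{1}{88 \left(-187\right) \left(- \frac{1}{8553}\right) + 28243} = -39941 - \frac{1}{\frac{16456}{8553} + 28243} = -39941 - \frac{1}{\frac{241578835}{8553}} = -39941 - \frac{8553}{241578835} = - \frac{9648900257288}{241578835}$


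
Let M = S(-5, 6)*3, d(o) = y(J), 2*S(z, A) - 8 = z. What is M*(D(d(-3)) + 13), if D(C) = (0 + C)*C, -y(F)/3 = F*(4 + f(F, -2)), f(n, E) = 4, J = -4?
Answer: 83061/2 ≈ 41531.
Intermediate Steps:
S(z, A) = 4 + z/2
y(F) = -24*F (y(F) = -3*F*(4 + 4) = -3*F*8 = -24*F)
d(o) = 96 (d(o) = -24*(-4) = 96)
D(C) = C² (D(C) = C*C = C²)
M = 9/2 (M = (4 + (½)*(-5))*3 = (4 - 5/2)*3 = (3/2)*3 = 9/2 ≈ 4.5000)
M*(D(d(-3)) + 13) = 9*(96² + 13)/2 = 9*(9216 + 13)/2 = (9/2)*9229 = 83061/2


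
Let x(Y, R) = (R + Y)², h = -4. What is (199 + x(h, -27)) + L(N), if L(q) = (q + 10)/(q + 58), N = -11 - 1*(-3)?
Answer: 29001/25 ≈ 1160.0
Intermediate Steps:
N = -8 (N = -11 + 3 = -8)
L(q) = (10 + q)/(58 + q)
(199 + x(h, -27)) + L(N) = (199 + (-27 - 4)²) + (10 - 8)/(58 - 8) = (199 + (-31)²) + 2/50 = (199 + 961) + (1/50)*2 = 1160 + 1/25 = 29001/25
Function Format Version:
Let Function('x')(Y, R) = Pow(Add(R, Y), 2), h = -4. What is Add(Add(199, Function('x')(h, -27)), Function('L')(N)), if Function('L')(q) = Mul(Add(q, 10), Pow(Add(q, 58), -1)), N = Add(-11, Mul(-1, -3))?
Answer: Rational(29001, 25) ≈ 1160.0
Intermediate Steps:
N = -8 (N = Add(-11, 3) = -8)
Function('L')(q) = Mul(Pow(Add(58, q), -1), Add(10, q)) (Function('L')(q) = Mul(Add(10, q), Pow(Add(58, q), -1)) = Mul(Pow(Add(58, q), -1), Add(10, q)))
Add(Add(199, Function('x')(h, -27)), Function('L')(N)) = Add(Add(199, Pow(Add(-27, -4), 2)), Mul(Pow(Add(58, -8), -1), Add(10, -8))) = Add(Add(199, Pow(-31, 2)), Mul(Pow(50, -1), 2)) = Add(Add(199, 961), Mul(Rational(1, 50), 2)) = Add(1160, Rational(1, 25)) = Rational(29001, 25)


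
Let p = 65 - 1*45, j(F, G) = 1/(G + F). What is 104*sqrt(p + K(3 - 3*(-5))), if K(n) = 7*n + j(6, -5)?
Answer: 728*sqrt(3) ≈ 1260.9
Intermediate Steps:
j(F, G) = 1/(F + G)
p = 20 (p = 65 - 45 = 20)
K(n) = 1 + 7*n (K(n) = 7*n + 1/(6 - 5) = 7*n + 1/1 = 7*n + 1 = 1 + 7*n)
104*sqrt(p + K(3 - 3*(-5))) = 104*sqrt(20 + (1 + 7*(3 - 3*(-5)))) = 104*sqrt(20 + (1 + 7*(3 + 15))) = 104*sqrt(20 + (1 + 7*18)) = 104*sqrt(20 + (1 + 126)) = 104*sqrt(20 + 127) = 104*sqrt(147) = 104*(7*sqrt(3)) = 728*sqrt(3)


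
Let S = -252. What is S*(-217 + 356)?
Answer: -35028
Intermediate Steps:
S*(-217 + 356) = -252*(-217 + 356) = -252*139 = -35028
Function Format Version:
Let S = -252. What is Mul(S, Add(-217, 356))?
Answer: -35028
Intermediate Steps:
Mul(S, Add(-217, 356)) = Mul(-252, Add(-217, 356)) = Mul(-252, 139) = -35028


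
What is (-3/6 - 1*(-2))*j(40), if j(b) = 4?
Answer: 6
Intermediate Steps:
(-3/6 - 1*(-2))*j(40) = (-3/6 - 1*(-2))*4 = (-3*⅙ + 2)*4 = (-½ + 2)*4 = (3/2)*4 = 6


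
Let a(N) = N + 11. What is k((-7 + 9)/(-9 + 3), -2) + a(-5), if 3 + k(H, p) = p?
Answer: 1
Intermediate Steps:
k(H, p) = -3 + p
a(N) = 11 + N
k((-7 + 9)/(-9 + 3), -2) + a(-5) = (-3 - 2) + (11 - 5) = -5 + 6 = 1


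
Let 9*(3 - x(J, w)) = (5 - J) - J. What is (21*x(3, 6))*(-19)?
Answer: -3724/3 ≈ -1241.3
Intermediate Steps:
x(J, w) = 22/9 + 2*J/9 (x(J, w) = 3 - ((5 - J) - J)/9 = 3 - (5 - 2*J)/9 = 3 + (-5/9 + 2*J/9) = 22/9 + 2*J/9)
(21*x(3, 6))*(-19) = (21*(22/9 + (2/9)*3))*(-19) = (21*(22/9 + ⅔))*(-19) = (21*(28/9))*(-19) = (196/3)*(-19) = -3724/3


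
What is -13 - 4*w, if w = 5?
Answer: -33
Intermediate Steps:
-13 - 4*w = -13 - 4*5 = -13 - 20 = -33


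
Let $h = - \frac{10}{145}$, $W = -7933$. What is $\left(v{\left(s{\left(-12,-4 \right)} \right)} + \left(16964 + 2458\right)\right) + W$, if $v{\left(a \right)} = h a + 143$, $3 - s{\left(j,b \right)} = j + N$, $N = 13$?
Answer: $\frac{337324}{29} \approx 11632.0$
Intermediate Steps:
$s{\left(j,b \right)} = -10 - j$ ($s{\left(j,b \right)} = 3 - \left(j + 13\right) = 3 - \left(13 + j\right) = -10 - j$)
$h = - \frac{2}{29}$ ($h = \left(-10\right) \frac{1}{145} = - \frac{2}{29} \approx -0.068966$)
$v{\left(a \right)} = 143 - \frac{2 a}{29}$ ($v{\left(a \right)} = - \frac{2 a}{29} + 143 = 143 - \frac{2 a}{29}$)
$\left(v{\left(s{\left(-12,-4 \right)} \right)} + \left(16964 + 2458\right)\right) + W = \left(\left(143 - \frac{2 \left(-10 - -12\right)}{29}\right) + \left(16964 + 2458\right)\right) - 7933 = \left(\left(143 - \frac{2 \left(-10 + 12\right)}{29}\right) + 19422\right) - 7933 = \left(\left(143 - \frac{4}{29}\right) + 19422\right) - 7933 = \left(\frac{4143}{29} + 19422\right) - 7933 = \frac{567381}{29} - 7933 = \frac{337324}{29}$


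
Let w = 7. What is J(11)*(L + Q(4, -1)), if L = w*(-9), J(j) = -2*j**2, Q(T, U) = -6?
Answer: 16698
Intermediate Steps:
L = -63 (L = 7*(-9) = -63)
J(11)*(L + Q(4, -1)) = (-2*11**2)*(-63 - 6) = -2*121*(-69) = -242*(-69) = 16698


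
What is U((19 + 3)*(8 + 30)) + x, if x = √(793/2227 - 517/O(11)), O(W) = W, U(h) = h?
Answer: 836 + 2*I*√57832963/2227 ≈ 836.0 + 6.8296*I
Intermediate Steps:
x = 2*I*√57832963/2227 (x = √(793/2227 - 517/11) = √(793*(1/2227) - 517*1/11) = √(793/2227 - 47) = √(-103876/2227) = 2*I*√57832963/2227 ≈ 6.8296*I)
U((19 + 3)*(8 + 30)) + x = (19 + 3)*(8 + 30) + 2*I*√57832963/2227 = 22*38 + 2*I*√57832963/2227 = 836 + 2*I*√57832963/2227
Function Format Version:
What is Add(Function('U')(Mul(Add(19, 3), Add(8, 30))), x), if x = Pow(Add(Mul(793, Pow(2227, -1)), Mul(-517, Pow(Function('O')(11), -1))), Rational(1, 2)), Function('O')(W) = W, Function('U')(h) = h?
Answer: Add(836, Mul(Rational(2, 2227), I, Pow(57832963, Rational(1, 2)))) ≈ Add(836.00, Mul(6.8296, I))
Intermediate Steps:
x = Mul(Rational(2, 2227), I, Pow(57832963, Rational(1, 2))) (x = Pow(Add(Mul(793, Pow(2227, -1)), Mul(-517, Pow(11, -1))), Rational(1, 2)) = Pow(Add(Mul(793, Rational(1, 2227)), Mul(-517, Rational(1, 11))), Rational(1, 2)) = Pow(Add(Rational(793, 2227), -47), Rational(1, 2)) = Pow(Rational(-103876, 2227), Rational(1, 2)) = Mul(Rational(2, 2227), I, Pow(57832963, Rational(1, 2))) ≈ Mul(6.8296, I))
Add(Function('U')(Mul(Add(19, 3), Add(8, 30))), x) = Add(Mul(Add(19, 3), Add(8, 30)), Mul(Rational(2, 2227), I, Pow(57832963, Rational(1, 2)))) = Add(Mul(22, 38), Mul(Rational(2, 2227), I, Pow(57832963, Rational(1, 2)))) = Add(836, Mul(Rational(2, 2227), I, Pow(57832963, Rational(1, 2))))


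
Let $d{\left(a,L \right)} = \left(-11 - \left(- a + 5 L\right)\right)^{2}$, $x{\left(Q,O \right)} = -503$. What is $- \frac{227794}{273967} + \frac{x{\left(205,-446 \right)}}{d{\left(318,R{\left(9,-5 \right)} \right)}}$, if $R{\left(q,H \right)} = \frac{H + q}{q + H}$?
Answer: $- \frac{20913529377}{24986886268} \approx -0.83698$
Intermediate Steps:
$R{\left(q,H \right)} = 1$ ($R{\left(q,H \right)} = \frac{H + q}{H + q} = 1$)
$d{\left(a,L \right)} = \left(-11 + a - 5 L\right)^{2}$
$- \frac{227794}{273967} + \frac{x{\left(205,-446 \right)}}{d{\left(318,R{\left(9,-5 \right)} \right)}} = - \frac{227794}{273967} - \frac{503}{\left(11 - 318 + 5 \cdot 1\right)^{2}} = \left(-227794\right) \frac{1}{273967} - \frac{503}{\left(11 - 318 + 5\right)^{2}} = - \frac{227794}{273967} - \frac{503}{\left(-302\right)^{2}} = - \frac{227794}{273967} - \frac{503}{91204} = - \frac{20913529377}{24986886268}$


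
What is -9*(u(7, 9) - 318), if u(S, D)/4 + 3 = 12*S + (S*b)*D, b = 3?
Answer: -6858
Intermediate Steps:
u(S, D) = -12 + 48*S + 12*D*S (u(S, D) = -12 + 4*(12*S + (S*3)*D) = -12 + 4*(12*S + (3*S)*D) = -12 + 4*(12*S + 3*D*S) = -12 + (48*S + 12*D*S) = -12 + 48*S + 12*D*S)
-9*(u(7, 9) - 318) = -9*((-12 + 48*7 + 12*9*7) - 318) = -9*((-12 + 336 + 756) - 318) = -9*(1080 - 318) = -9*762 = -6858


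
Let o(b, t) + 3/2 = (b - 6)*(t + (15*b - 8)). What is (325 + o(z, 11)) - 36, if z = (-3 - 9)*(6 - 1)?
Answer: 118979/2 ≈ 59490.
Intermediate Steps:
z = -60 (z = -12*5 = -60)
o(b, t) = -3/2 + (-6 + b)*(-8 + t + 15*b) (o(b, t) = -3/2 + (b - 6)*(t + (15*b - 8)) = -3/2 + (-6 + b)*(t + (-8 + 15*b)) = -3/2 + (-6 + b)*(-8 + t + 15*b))
(325 + o(z, 11)) - 36 = (325 + (93/2 - 98*(-60) - 6*11 + 15*(-60)² - 60*11)) - 36 = (325 + (93/2 + 5880 - 66 + 15*3600 - 660)) - 36 = (325 + (93/2 + 5880 - 66 + 54000 - 660)) - 36 = (325 + 118401/2) - 36 = 119051/2 - 36 = 118979/2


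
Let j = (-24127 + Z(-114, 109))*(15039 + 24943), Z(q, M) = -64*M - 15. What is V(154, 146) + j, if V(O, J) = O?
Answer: -1244159722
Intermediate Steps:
Z(q, M) = -15 - 64*M
j = -1244159876 (j = (-24127 + (-15 - 64*109))*(15039 + 24943) = (-24127 + (-15 - 6976))*39982 = (-24127 - 6991)*39982 = -31118*39982 = -1244159876)
V(154, 146) + j = 154 - 1244159876 = -1244159722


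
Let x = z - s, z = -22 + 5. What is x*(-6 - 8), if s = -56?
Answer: -546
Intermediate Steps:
z = -17
x = 39 (x = -17 - 1*(-56) = -17 + 56 = 39)
x*(-6 - 8) = 39*(-6 - 8) = 39*(-14) = -546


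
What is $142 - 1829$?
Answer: $-1687$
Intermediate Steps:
$142 - 1829 = -1687$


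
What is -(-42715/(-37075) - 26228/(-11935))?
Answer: -11857653/3539921 ≈ -3.3497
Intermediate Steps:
-(-42715/(-37075) - 26228/(-11935)) = -(-42715*(-1/37075) - 26228*(-1/11935)) = -(8543/7415 + 26228/11935) = -1*11857653/3539921 = -11857653/3539921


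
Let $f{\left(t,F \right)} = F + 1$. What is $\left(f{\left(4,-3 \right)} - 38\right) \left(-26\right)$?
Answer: $1040$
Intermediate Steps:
$f{\left(t,F \right)} = 1 + F$
$\left(f{\left(4,-3 \right)} - 38\right) \left(-26\right) = \left(\left(1 - 3\right) - 38\right) \left(-26\right) = \left(-2 - 38\right) \left(-26\right) = \left(-40\right) \left(-26\right) = 1040$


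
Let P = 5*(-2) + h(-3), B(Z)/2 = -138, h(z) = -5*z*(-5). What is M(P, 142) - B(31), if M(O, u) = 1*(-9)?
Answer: 267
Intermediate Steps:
h(z) = 25*z
B(Z) = -276 (B(Z) = 2*(-138) = -276)
P = -85 (P = 5*(-2) + 25*(-3) = -10 - 75 = -85)
M(O, u) = -9
M(P, 142) - B(31) = -9 - 1*(-276) = -9 + 276 = 267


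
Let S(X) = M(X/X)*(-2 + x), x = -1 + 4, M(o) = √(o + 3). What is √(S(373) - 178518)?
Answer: 2*I*√44629 ≈ 422.51*I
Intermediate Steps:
M(o) = √(3 + o)
x = 3
S(X) = 2 (S(X) = √(3 + X/X)*(-2 + 3) = √(3 + 1)*1 = √4*1 = 2*1 = 2)
√(S(373) - 178518) = √(2 - 178518) = √(-178516) = 2*I*√44629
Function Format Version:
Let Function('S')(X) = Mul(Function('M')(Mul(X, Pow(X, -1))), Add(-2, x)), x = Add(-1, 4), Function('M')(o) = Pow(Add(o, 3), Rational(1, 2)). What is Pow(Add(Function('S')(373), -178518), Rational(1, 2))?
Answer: Mul(2, I, Pow(44629, Rational(1, 2))) ≈ Mul(422.51, I)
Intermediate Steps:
Function('M')(o) = Pow(Add(3, o), Rational(1, 2))
x = 3
Function('S')(X) = 2 (Function('S')(X) = Mul(Pow(Add(3, Mul(X, Pow(X, -1))), Rational(1, 2)), Add(-2, 3)) = Mul(Pow(Add(3, 1), Rational(1, 2)), 1) = Mul(Pow(4, Rational(1, 2)), 1) = Mul(2, 1) = 2)
Pow(Add(Function('S')(373), -178518), Rational(1, 2)) = Pow(Add(2, -178518), Rational(1, 2)) = Pow(-178516, Rational(1, 2)) = Mul(2, I, Pow(44629, Rational(1, 2)))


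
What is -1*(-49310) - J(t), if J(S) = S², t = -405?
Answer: -114715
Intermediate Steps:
-1*(-49310) - J(t) = -1*(-49310) - 1*(-405)² = 49310 - 1*164025 = 49310 - 164025 = -114715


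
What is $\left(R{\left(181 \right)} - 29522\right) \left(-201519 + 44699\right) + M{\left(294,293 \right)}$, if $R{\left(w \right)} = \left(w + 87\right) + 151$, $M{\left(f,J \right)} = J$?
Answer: $4563932753$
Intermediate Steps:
$R{\left(w \right)} = 238 + w$ ($R{\left(w \right)} = \left(87 + w\right) + 151 = 238 + w$)
$\left(R{\left(181 \right)} - 29522\right) \left(-201519 + 44699\right) + M{\left(294,293 \right)} = \left(\left(238 + 181\right) - 29522\right) \left(-201519 + 44699\right) + 293 = \left(419 - 29522\right) \left(-156820\right) + 293 = \left(-29103\right) \left(-156820\right) + 293 = 4563932460 + 293 = 4563932753$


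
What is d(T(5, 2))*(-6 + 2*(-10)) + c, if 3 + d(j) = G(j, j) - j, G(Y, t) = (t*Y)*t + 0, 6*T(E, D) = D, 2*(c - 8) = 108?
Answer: 3988/27 ≈ 147.70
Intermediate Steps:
c = 62 (c = 8 + (1/2)*108 = 8 + 54 = 62)
T(E, D) = D/6
G(Y, t) = Y*t**2 (G(Y, t) = (Y*t)*t + 0 = Y*t**2 + 0 = Y*t**2)
d(j) = -3 + j**3 - j (d(j) = -3 + (j*j**2 - j) = -3 + (j**3 - j) = -3 + j**3 - j)
d(T(5, 2))*(-6 + 2*(-10)) + c = (-3 + ((1/6)*2)**3 - 2/6)*(-6 + 2*(-10)) + 62 = (-3 + (1/3)**3 - 1*1/3)*(-6 - 20) + 62 = (-3 + 1/27 - 1/3)*(-26) + 62 = -89/27*(-26) + 62 = 2314/27 + 62 = 3988/27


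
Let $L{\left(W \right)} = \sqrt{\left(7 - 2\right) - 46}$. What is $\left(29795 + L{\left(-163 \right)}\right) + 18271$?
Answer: $48066 + i \sqrt{41} \approx 48066.0 + 6.4031 i$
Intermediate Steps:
$L{\left(W \right)} = i \sqrt{41}$ ($L{\left(W \right)} = \sqrt{\left(7 - 2\right) - 46} = \sqrt{5 - 46} = \sqrt{-41} = i \sqrt{41}$)
$\left(29795 + L{\left(-163 \right)}\right) + 18271 = \left(29795 + i \sqrt{41}\right) + 18271 = 48066 + i \sqrt{41}$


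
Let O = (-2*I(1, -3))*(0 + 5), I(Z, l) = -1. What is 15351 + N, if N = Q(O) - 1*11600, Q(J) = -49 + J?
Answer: 3712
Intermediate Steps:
O = 10 (O = (-2*(-1))*(0 + 5) = 2*5 = 10)
N = -11639 (N = (-49 + 10) - 1*11600 = -39 - 11600 = -11639)
15351 + N = 15351 - 11639 = 3712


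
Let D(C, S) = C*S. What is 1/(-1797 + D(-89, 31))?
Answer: -1/4556 ≈ -0.00021949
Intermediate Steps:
1/(-1797 + D(-89, 31)) = 1/(-1797 - 89*31) = 1/(-1797 - 2759) = 1/(-4556) = -1/4556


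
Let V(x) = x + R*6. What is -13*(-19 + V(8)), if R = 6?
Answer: -325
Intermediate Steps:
V(x) = 36 + x (V(x) = x + 6*6 = x + 36 = 36 + x)
-13*(-19 + V(8)) = -13*(-19 + (36 + 8)) = -13*(-19 + 44) = -13*25 = -325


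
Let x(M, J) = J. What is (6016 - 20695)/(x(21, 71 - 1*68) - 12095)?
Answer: 14679/12092 ≈ 1.2139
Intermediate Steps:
(6016 - 20695)/(x(21, 71 - 1*68) - 12095) = (6016 - 20695)/((71 - 1*68) - 12095) = -14679/((71 - 68) - 12095) = -14679/(3 - 12095) = -14679/(-12092) = -14679*(-1/12092) = 14679/12092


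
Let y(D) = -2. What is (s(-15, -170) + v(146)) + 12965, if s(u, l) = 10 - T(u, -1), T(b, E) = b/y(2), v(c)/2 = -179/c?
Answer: 1892897/146 ≈ 12965.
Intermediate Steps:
v(c) = -358/c (v(c) = 2*(-179/c) = -358/c)
T(b, E) = -b/2 (T(b, E) = b/(-2) = b*(-1/2) = -b/2)
s(u, l) = 10 + u/2 (s(u, l) = 10 - (-1)*u/2 = 10 + u/2)
(s(-15, -170) + v(146)) + 12965 = ((10 + (1/2)*(-15)) - 358/146) + 12965 = ((10 - 15/2) - 358*1/146) + 12965 = (5/2 - 179/73) + 12965 = 7/146 + 12965 = 1892897/146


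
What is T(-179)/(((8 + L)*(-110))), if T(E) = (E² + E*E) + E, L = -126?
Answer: 63903/12980 ≈ 4.9232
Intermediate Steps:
T(E) = E + 2*E² (T(E) = (E² + E²) + E = 2*E² + E = E + 2*E²)
T(-179)/(((8 + L)*(-110))) = (-179*(1 + 2*(-179)))/(((8 - 126)*(-110))) = (-179*(1 - 358))/((-118*(-110))) = -179*(-357)/12980 = 63903*(1/12980) = 63903/12980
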